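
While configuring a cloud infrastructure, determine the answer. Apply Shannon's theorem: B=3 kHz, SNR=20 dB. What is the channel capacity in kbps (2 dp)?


Given: B = 3 kHz, SNR = 20 dB
SNR linear = 10^(20/10) = 100
1 + SNR = 101
log2(101) = 6.6582114828
C = 3 * 1000 * 6.6582114828 = 19974.6344 bps
C = 19.974634 kbps -> 19.97 kbps (2 dp)

19.97


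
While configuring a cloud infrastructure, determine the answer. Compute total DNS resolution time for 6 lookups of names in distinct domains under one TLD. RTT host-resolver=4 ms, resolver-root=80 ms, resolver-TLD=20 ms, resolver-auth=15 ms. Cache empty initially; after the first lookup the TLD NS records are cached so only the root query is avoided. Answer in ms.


Lookup 1 (cold cache): local + root + TLD + auth = 4 + 80 + 20 + 15 = 119 ms
Lookups 2..6 (TLD NS cached -> skip root; new domain -> still ask TLD and auth): local + TLD + auth = 4 + 20 + 15 = 39 ms each
Remaining 5 lookups: 5 * 39 = 195 ms
Total = 119 + 195 = 314 ms

314


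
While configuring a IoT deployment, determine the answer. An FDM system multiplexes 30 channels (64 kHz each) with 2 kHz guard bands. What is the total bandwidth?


Given: 30 channels, 64 kHz each, guard = 2 kHz
Channel bandwidth = 30 * 64 = 1920 kHz
Guard bands = 29 gaps * 2 kHz = 58 kHz
Total = 1920 + 58 = 1978 kHz

1978


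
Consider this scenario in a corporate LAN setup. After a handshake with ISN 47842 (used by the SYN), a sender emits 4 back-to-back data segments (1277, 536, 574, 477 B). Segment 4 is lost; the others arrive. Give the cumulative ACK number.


SYN uses sequence number 47842; first data byte = ISN + 1 = 47843.
Segment 1: SEQ = 47843, len = 1277 B, covers [47843, 49119]
Segment 2: SEQ = 49120, len = 536 B, covers [49120, 49655]
Segment 3: SEQ = 49656, len = 574 B, covers [49656, 50229]
Segment 4: SEQ = 50230, len = 477 B, covers [50230, 50706] [LOST]
In-order data received: bytes [47843, 50229] (segments 1..3).
Segment 4 missing -> gap begins at byte 50230.
Cumulative ACK = next expected in-order byte = 47843 + 1277 + 536 + 574 = 50230

50230


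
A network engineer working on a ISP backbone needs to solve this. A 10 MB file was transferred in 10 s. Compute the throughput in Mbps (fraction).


Given: file = 10 MB, time = 10 s
File in Mb = 10 * 8 = 80 Mb
Throughput = 80 / 10 Mbps
Throughput = 8 Mbps

8


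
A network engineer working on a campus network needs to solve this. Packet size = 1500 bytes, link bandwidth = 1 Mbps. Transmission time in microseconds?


Given: packet = 1500 bytes, bandwidth = 1 Mbps
Packet in bits = 1500 * 8 = 12000 bits
Bandwidth = 1 * 10^6 = 1000000 bps
Time = 12000 / 1000000 seconds
Time in us = 12000 * 10^6 / 1000000 = 12000

12000


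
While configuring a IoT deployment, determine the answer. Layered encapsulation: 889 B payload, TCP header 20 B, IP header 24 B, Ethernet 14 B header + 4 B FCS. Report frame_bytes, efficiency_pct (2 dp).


TCP segment = 889 + 20 = 909 B
IP packet = 909 + 24 = 933 B
Ethernet frame = 933 + 14 + 4 = 951 B
Efficiency = app / frame = 889 / 951 = 0.934805 = 93.4805% -> 93.48% (2 dp)

951, 93.48


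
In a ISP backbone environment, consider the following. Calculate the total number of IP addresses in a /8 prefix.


Given: CIDR prefix /8
Host bits = 32 - 8 = 24
Total addresses = 2^24 = 16777216

16777216


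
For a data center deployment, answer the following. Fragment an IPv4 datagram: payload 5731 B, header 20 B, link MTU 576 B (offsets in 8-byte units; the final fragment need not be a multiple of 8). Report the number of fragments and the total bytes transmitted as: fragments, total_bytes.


Max data per non-final fragment = floor((MTU - header)/8)*8 = floor((576 - 20)/8)*8 = floor(556/8)*8 = 552 B
Final fragment needs no 8-byte alignment: it can carry up to MTU - header = 556 B
Non-final fragments needed = ceil((payload - 556) / 552) = ceil(5175/552) = ceil(9.3750) = 10
Number of fragments = 10 + 1 = 11
Fragment sizes (data): 10 * 552 B + 211 B (last, 211 <= 556 OK)
Total bytes sent = payload + n_frags * header = 5731 + 11*20 = 5731 + 220 = 5951 B

11, 5951


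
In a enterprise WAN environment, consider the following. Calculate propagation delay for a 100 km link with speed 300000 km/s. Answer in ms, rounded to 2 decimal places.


Given: distance = 100 km, speed = 300000 km/s
Delay = distance / speed = 100 / 300000 seconds
Delay in ms = 100 * 1000 / 300000
Delay = 0.3333 ms
Rounded to 2 dp = 0.33 ms

0.33


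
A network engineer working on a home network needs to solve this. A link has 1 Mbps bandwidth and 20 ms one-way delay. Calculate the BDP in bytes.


Given: bandwidth = 1 Mbps, delay = 20 ms
BDP in bits = 1 * 10^6 * 20 / 1000
BDP in bits = 20000
BDP in bytes = 20000 / 8 = 2500

2500


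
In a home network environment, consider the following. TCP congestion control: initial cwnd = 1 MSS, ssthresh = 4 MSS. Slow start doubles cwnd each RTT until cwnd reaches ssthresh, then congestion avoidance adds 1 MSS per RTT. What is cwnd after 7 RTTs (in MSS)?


RTT 0: cwnd = 1 MSS (initial)
RTT 1: cwnd = 2 MSS (slow start, doubled)
RTT 2: cwnd = 4 MSS (slow start, doubled)
RTT 3: cwnd = 5 MSS (congestion avoidance, +1)
RTT 4: cwnd = 6 MSS (congestion avoidance, +1)
RTT 5: cwnd = 7 MSS (congestion avoidance, +1)
RTT 6: cwnd = 8 MSS (congestion avoidance, +1)
RTT 7: cwnd = 9 MSS (congestion avoidance, +1)

9


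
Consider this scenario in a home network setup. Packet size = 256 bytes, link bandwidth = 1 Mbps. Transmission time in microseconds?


Given: packet = 256 bytes, bandwidth = 1 Mbps
Packet in bits = 256 * 8 = 2048 bits
Bandwidth = 1 * 10^6 = 1000000 bps
Time = 2048 / 1000000 seconds
Time in us = 2048 * 10^6 / 1000000 = 2048

2048


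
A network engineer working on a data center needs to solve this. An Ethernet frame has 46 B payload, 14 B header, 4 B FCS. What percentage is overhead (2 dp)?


Given: payload = 46 B, header = 14 B, trailer = 4 B
Overhead bytes = header + trailer = 14 + 4 = 18
Total frame = payload + overhead = 46 + 18 = 64
Overhead % = 18 / 64 * 100 = 28.1250% -> 28.13% (2 dp)

28.13


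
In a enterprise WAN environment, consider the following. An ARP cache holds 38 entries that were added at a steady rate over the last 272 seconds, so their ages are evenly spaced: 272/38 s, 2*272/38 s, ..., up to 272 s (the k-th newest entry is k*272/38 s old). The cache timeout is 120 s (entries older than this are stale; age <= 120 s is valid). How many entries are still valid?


Ages are k * 272/38 s for k = 1..38 (spacing = 7.1579 s).
Entry k is valid iff k * 272/38 <= 120 iff k <= 38 * 120 / 272 = 16.7647
n_valid = floor(16.7647) = 16
(n_stale = 38 - 16 = 22)

16


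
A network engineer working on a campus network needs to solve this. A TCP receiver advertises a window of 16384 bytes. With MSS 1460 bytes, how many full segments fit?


Given: RWND = 16384 bytes, MSS = 1460 bytes
Full segments = floor(RWND / MSS)
Full segments = floor(16384 / 1460)
Full segments = floor(11.2219) = 11

11


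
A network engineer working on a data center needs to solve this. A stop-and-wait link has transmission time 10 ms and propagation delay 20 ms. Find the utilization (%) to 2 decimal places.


Given: Ttrans = 10 ms, Tprop = 20 ms
RTT = 2 * Tprop = 2 * 20 = 40 ms
U = Ttrans / (Ttrans + RTT)
U = 10 / (10 + 40)
U = 10 / 50 = 0.2
U% = 20.00%

20.00


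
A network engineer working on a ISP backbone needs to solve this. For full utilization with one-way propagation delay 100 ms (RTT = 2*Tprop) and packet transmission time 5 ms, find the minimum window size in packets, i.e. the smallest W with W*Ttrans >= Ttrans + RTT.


Given: Ttrans = 5 ms, RTT = 200 ms (= 2 * Tprop, Tprop = 100 ms)
Time until first ACK returns = Ttrans + RTT = 5 + 200 = 205 ms
Need W * Ttrans >= Ttrans + RTT  ->  W >= (Ttrans + RTT) / Ttrans
(Ttrans + RTT) / Ttrans = 205 / 5 = 41
W_min = ceil(41) = 41

41


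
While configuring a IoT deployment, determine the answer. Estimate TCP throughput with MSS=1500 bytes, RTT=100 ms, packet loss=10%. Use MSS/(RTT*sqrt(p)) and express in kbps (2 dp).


Given: MSS = 1500 bytes, RTT = 100 ms, loss = 10%
RTT in seconds = 100 / 1000 = 0.1
Loss rate = 10% = 0.1
sqrt(loss) = sqrt(0.1) = 0.316227766017
Throughput (bytes/s) = 1500 / (0.1 * 0.316227766017) = 47434.1649
Throughput (kbps) = 47434.1649 * 8 / 1000 = 379.473319 -> 379.47 kbps (2 dp)

379.47


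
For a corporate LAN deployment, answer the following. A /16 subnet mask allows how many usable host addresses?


Given: subnet mask /16
Host bits = 32 - 16 = 16
Total addresses = 2^16 = 65536
Usable hosts = 65536 - 2 (network + broadcast) = 65534

65534


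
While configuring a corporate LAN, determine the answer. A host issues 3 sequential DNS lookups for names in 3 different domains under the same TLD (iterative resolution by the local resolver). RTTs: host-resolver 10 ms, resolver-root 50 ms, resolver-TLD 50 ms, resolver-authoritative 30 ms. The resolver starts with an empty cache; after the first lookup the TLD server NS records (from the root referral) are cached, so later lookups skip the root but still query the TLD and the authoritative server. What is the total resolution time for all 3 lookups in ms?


Lookup 1 (cold cache): local + root + TLD + auth = 10 + 50 + 50 + 30 = 140 ms
Lookups 2..3 (TLD NS cached -> skip root; new domain -> still ask TLD and auth): local + TLD + auth = 10 + 50 + 30 = 90 ms each
Remaining 2 lookups: 2 * 90 = 180 ms
Total = 140 + 180 = 320 ms

320


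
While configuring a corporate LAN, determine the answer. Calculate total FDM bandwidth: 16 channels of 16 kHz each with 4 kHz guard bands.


Given: 16 channels, 16 kHz each, guard = 4 kHz
Channel bandwidth = 16 * 16 = 256 kHz
Guard bands = 15 gaps * 4 kHz = 60 kHz
Total = 256 + 60 = 316 kHz

316


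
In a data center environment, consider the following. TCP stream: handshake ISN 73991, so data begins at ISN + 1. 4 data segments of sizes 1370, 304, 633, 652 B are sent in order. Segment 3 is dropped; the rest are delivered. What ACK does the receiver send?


SYN uses sequence number 73991; first data byte = ISN + 1 = 73992.
Segment 1: SEQ = 73992, len = 1370 B, covers [73992, 75361]
Segment 2: SEQ = 75362, len = 304 B, covers [75362, 75665]
Segment 3: SEQ = 75666, len = 633 B, covers [75666, 76298] [LOST]
Segment 4: SEQ = 76299, len = 652 B, covers [76299, 76950]
In-order data received: bytes [73992, 75665] (segments 1..2).
Segment 3 missing -> gap begins at byte 75666; later segments buffered out of order.
Cumulative ACK = next expected in-order byte = 73992 + 1370 + 304 = 75666

75666


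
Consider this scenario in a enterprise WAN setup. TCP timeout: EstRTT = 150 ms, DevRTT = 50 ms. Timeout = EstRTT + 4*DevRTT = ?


Given: EstRTT = 150 ms, DevRTT = 50 ms
Timeout = EstRTT + 4 * DevRTT
4 * DevRTT = 4 * 50 = 200
Timeout = 150 + 200 = 350 ms

350


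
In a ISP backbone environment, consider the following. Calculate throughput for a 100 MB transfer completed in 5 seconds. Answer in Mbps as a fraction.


Given: file = 100 MB, time = 5 s
File in Mb = 100 * 8 = 800 Mb
Throughput = 800 / 5 Mbps
Throughput = 160 Mbps

160


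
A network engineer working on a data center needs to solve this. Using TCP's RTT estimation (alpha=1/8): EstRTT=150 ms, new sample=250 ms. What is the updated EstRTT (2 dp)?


Given: EstRTT = 150 ms, SampleRTT = 250 ms, alpha = 1/8
New EstRTT = (1 - alpha) * EstRTT + alpha * SampleRTT
(7/8) * 150 = 131.25
(1/8) * 250 = 31.25
New EstRTT = 131.25 + 31.25 = 162.5 ms -> 162.50 ms (2 dp)

162.50


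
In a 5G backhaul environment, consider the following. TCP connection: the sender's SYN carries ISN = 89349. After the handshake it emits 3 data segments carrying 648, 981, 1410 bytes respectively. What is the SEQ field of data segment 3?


The SYN occupies sequence number ISN = 89349, so the first data byte is ISN + 1 = 89350.
SEQ of data segment i = (ISN + 1) + sum of payload sizes of segments 1..i-1.
Segment 1: SEQ = 89350, payload = 648 bytes
Segment 2: SEQ = 89998, payload = 981 bytes
Segment 3: SEQ = 90979, payload = 1410 bytes
SEQ of segment 3 = 89350 + 648 + 981 = 90979

90979


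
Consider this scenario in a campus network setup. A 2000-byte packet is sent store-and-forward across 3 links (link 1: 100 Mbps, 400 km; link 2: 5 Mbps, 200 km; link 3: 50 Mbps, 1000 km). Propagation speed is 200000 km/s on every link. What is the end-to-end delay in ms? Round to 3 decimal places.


Packet = 2000 bytes = 16000 bits. Store-and-forward: sum (t_trans + t_prop) per link.
Link 1: t_trans = 16000/(100*10^6) s = 0.1600 ms; t_prop = 400/200000 s = 2.0000 ms; subtotal = 2.1600 ms
Link 2: t_trans = 16000/(5*10^6) s = 3.2000 ms; t_prop = 200/200000 s = 1.0000 ms; subtotal = 4.2000 ms
Link 3: t_trans = 16000/(50*10^6) s = 0.3200 ms; t_prop = 1000/200000 s = 5.0000 ms; subtotal = 5.3200 ms
End-to-end = 2.1600 + 4.2000 + 5.3200 = 11.6800 ms -> 11.680 ms (3 dp)

11.680


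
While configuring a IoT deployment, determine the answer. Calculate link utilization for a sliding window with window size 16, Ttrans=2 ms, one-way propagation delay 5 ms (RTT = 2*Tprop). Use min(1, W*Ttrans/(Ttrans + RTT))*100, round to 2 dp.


Given: W = 16, Ttrans = 2 ms, RTT = 10 ms (= 2 * Tprop, Tprop = 5 ms)
Cycle time = Ttrans + RTT = 2 + 10 = 12 ms (first packet sent until its ACK returns)
W * Ttrans = 16 * 2 = 32 ms of sending per cycle
W * Ttrans / (Ttrans + RTT) = 32 / 12 = 2.666667
U = min(1, 2.666667) = 1.000000
U% = 100.00%

100.00


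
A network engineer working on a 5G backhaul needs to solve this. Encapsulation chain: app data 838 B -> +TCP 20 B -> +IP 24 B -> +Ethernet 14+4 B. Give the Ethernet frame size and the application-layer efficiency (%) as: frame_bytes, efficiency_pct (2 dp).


TCP segment = 838 + 20 = 858 B
IP packet = 858 + 24 = 882 B
Ethernet frame = 882 + 14 + 4 = 900 B
Efficiency = app / frame = 838 / 900 = 0.931111 = 93.1111% -> 93.11% (2 dp)

900, 93.11


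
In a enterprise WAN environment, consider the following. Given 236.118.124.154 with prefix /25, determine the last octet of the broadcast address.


Given: IP = 236.118.124.154, prefix = /25
Host bits = 32 - 25 = 7
Network last octet = 154 AND mask = 128
Host part size = 2^7 - 1 = 127
Broadcast last octet = 128 OR 127 = 255

255


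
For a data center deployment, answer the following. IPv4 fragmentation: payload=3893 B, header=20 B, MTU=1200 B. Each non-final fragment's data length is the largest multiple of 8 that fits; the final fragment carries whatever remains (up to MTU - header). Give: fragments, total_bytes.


Max data per non-final fragment = floor((MTU - header)/8)*8 = floor((1200 - 20)/8)*8 = floor(1180/8)*8 = 1176 B
Final fragment needs no 8-byte alignment: it can carry up to MTU - header = 1180 B
Non-final fragments needed = ceil((payload - 1180) / 1176) = ceil(2713/1176) = ceil(2.3070) = 3
Number of fragments = 3 + 1 = 4
Fragment sizes (data): 3 * 1176 B + 365 B (last, 365 <= 1180 OK)
Total bytes sent = payload + n_frags * header = 3893 + 4*20 = 3893 + 80 = 3973 B

4, 3973


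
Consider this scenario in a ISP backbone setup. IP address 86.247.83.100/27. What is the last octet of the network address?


Given: IP = 86.247.83.100, prefix = /27
Subnet mask = 255.255.255.224
Last octet of IP: 100
Last octet of mask: 224
Network last octet = 100 AND 224 = 96

96


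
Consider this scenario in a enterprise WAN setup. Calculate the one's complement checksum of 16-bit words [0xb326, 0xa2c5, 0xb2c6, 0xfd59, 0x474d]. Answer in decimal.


Given words: [0xb326, 0xa2c5, 0xb2c6, 0xfd59, 0x474d]
Step 1: Sum all words
Raw sum = 45862 + 41669 + 45766 + 64857 + 18253 = 216407
Step 2: Fold carry: (19799 + 3) = 19802
One's complement = ~19802 & 0xFFFF = 45733

45733


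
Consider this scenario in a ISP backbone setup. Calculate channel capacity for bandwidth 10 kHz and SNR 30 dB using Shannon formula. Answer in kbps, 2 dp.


Given: B = 10 kHz, SNR = 30 dB
SNR linear = 10^(30/10) = 1000
1 + SNR = 1001
log2(1001) = 9.9672262588
C = 10 * 1000 * 9.9672262588 = 99672.2626 bps
C = 99.672263 kbps -> 99.67 kbps (2 dp)

99.67


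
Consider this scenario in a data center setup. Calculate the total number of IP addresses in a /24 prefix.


Given: CIDR prefix /24
Host bits = 32 - 24 = 8
Total addresses = 2^8 = 256

256


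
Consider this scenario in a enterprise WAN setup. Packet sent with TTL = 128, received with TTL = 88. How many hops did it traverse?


Given: initial TTL = 128, received TTL = 88
Hops = initial TTL - received TTL
Hops = 128 - 88 = 40

40


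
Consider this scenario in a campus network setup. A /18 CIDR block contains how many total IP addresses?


Given: CIDR prefix /18
Host bits = 32 - 18 = 14
Total addresses = 2^14 = 16384

16384


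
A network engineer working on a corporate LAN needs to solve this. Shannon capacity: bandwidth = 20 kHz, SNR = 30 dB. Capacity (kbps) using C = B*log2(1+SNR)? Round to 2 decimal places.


Given: B = 20 kHz, SNR = 30 dB
SNR linear = 10^(30/10) = 1000
1 + SNR = 1001
log2(1001) = 9.9672262588
C = 20 * 1000 * 9.9672262588 = 199344.5252 bps
C = 199.344525 kbps -> 199.34 kbps (2 dp)

199.34


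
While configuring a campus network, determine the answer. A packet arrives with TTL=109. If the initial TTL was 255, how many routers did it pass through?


Given: initial TTL = 255, received TTL = 109
Hops = initial TTL - received TTL
Hops = 255 - 109 = 146

146


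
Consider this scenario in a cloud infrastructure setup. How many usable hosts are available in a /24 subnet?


Given: subnet mask /24
Host bits = 32 - 24 = 8
Total addresses = 2^8 = 256
Usable hosts = 256 - 2 (network + broadcast) = 254

254


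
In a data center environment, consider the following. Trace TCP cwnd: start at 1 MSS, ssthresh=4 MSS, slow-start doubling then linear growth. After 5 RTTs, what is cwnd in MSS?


RTT 0: cwnd = 1 MSS (initial)
RTT 1: cwnd = 2 MSS (slow start, doubled)
RTT 2: cwnd = 4 MSS (slow start, doubled)
RTT 3: cwnd = 5 MSS (congestion avoidance, +1)
RTT 4: cwnd = 6 MSS (congestion avoidance, +1)
RTT 5: cwnd = 7 MSS (congestion avoidance, +1)

7


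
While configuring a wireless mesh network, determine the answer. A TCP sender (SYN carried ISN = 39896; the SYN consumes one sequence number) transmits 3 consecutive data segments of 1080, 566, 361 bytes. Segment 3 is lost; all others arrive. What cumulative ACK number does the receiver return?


SYN uses sequence number 39896; first data byte = ISN + 1 = 39897.
Segment 1: SEQ = 39897, len = 1080 B, covers [39897, 40976]
Segment 2: SEQ = 40977, len = 566 B, covers [40977, 41542]
Segment 3: SEQ = 41543, len = 361 B, covers [41543, 41903] [LOST]
In-order data received: bytes [39897, 41542] (segments 1..2).
Segment 3 missing -> gap begins at byte 41543.
Cumulative ACK = next expected in-order byte = 39897 + 1080 + 566 = 41543

41543


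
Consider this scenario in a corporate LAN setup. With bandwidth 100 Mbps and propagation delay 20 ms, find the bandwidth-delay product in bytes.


Given: bandwidth = 100 Mbps, delay = 20 ms
BDP in bits = 100 * 10^6 * 20 / 1000
BDP in bits = 2000000
BDP in bytes = 2000000 / 8 = 250000

250000


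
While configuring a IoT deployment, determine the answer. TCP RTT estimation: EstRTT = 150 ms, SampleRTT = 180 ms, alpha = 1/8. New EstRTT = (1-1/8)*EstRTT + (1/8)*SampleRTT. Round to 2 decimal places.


Given: EstRTT = 150 ms, SampleRTT = 180 ms, alpha = 1/8
New EstRTT = (1 - alpha) * EstRTT + alpha * SampleRTT
(7/8) * 150 = 131.25
(1/8) * 180 = 22.5
New EstRTT = 131.25 + 22.5 = 153.75 ms -> 153.75 ms (2 dp)

153.75


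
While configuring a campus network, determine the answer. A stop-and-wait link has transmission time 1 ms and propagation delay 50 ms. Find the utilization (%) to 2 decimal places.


Given: Ttrans = 1 ms, Tprop = 50 ms
RTT = 2 * Tprop = 2 * 50 = 100 ms
U = Ttrans / (Ttrans + RTT)
U = 1 / (1 + 100)
U = 1 / 101 = 0.009901
U% = 0.99%

0.99


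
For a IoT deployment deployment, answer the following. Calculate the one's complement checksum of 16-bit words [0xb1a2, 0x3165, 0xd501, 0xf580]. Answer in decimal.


Given words: [0xb1a2, 0x3165, 0xd501, 0xf580]
Step 1: Sum all words
Raw sum = 45474 + 12645 + 54529 + 62848 = 175496
Step 2: Fold carry: (44424 + 2) = 44426
One's complement = ~44426 & 0xFFFF = 21109

21109


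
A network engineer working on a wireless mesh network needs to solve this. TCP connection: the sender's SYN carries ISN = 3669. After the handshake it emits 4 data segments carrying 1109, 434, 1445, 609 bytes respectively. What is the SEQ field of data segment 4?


The SYN occupies sequence number ISN = 3669, so the first data byte is ISN + 1 = 3670.
SEQ of data segment i = (ISN + 1) + sum of payload sizes of segments 1..i-1.
Segment 1: SEQ = 3670, payload = 1109 bytes
Segment 2: SEQ = 4779, payload = 434 bytes
Segment 3: SEQ = 5213, payload = 1445 bytes
Segment 4: SEQ = 6658, payload = 609 bytes
SEQ of segment 4 = 3670 + 1109 + 434 + 1445 = 6658

6658


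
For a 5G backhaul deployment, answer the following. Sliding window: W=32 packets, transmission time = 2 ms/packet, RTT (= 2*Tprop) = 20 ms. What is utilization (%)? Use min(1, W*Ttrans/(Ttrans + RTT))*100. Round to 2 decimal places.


Given: W = 32, Ttrans = 2 ms, RTT = 20 ms (= 2 * Tprop, Tprop = 10 ms)
Cycle time = Ttrans + RTT = 2 + 20 = 22 ms (first packet sent until its ACK returns)
W * Ttrans = 32 * 2 = 64 ms of sending per cycle
W * Ttrans / (Ttrans + RTT) = 64 / 22 = 2.909091
U = min(1, 2.909091) = 1.000000
U% = 100.00%

100.00


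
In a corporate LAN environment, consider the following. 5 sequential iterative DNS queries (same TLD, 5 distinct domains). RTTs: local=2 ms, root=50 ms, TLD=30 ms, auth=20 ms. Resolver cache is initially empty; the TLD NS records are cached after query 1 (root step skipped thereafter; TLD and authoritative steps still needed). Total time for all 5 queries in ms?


Lookup 1 (cold cache): local + root + TLD + auth = 2 + 50 + 30 + 20 = 102 ms
Lookups 2..5 (TLD NS cached -> skip root; new domain -> still ask TLD and auth): local + TLD + auth = 2 + 30 + 20 = 52 ms each
Remaining 4 lookups: 4 * 52 = 208 ms
Total = 102 + 208 = 310 ms

310


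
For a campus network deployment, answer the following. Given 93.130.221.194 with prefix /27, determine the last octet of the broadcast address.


Given: IP = 93.130.221.194, prefix = /27
Host bits = 32 - 27 = 5
Network last octet = 194 AND mask = 192
Host part size = 2^5 - 1 = 31
Broadcast last octet = 192 OR 31 = 223

223


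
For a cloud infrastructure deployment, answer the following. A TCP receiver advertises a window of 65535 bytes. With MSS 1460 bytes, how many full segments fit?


Given: RWND = 65535 bytes, MSS = 1460 bytes
Full segments = floor(RWND / MSS)
Full segments = floor(65535 / 1460)
Full segments = floor(44.887) = 44

44


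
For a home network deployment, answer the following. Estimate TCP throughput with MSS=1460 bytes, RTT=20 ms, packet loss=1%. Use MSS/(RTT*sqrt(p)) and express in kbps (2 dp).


Given: MSS = 1460 bytes, RTT = 20 ms, loss = 1%
RTT in seconds = 20 / 1000 = 0.02
Loss rate = 1% = 0.01
sqrt(loss) = sqrt(0.01) = 0.1
Throughput (bytes/s) = 1460 / (0.02 * 0.1) = 730000.0000
Throughput (kbps) = 730000.0000 * 8 / 1000 = 5840.000000 -> 5840.00 kbps (2 dp)

5840.00


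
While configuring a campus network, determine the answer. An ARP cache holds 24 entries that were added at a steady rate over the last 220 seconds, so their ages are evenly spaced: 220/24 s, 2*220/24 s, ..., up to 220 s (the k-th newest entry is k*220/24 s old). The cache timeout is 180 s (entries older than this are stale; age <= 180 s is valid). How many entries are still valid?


Ages are k * 220/24 s for k = 1..24 (spacing = 9.1667 s).
Entry k is valid iff k * 220/24 <= 180 iff k <= 24 * 180 / 220 = 19.6364
n_valid = floor(19.6364) = 19
(n_stale = 24 - 19 = 5)

19


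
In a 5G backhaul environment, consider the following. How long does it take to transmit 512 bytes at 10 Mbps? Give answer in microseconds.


Given: packet = 512 bytes, bandwidth = 10 Mbps
Packet in bits = 512 * 8 = 4096 bits
Bandwidth = 10 * 10^6 = 10000000 bps
Time = 4096 / 10000000 seconds
Time in us = 4096 * 10^6 / 10000000 = 409.6

409.6


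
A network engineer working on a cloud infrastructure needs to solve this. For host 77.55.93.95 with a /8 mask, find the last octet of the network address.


Given: IP = 77.55.93.95, prefix = /8
Subnet mask = 255.0.0.0
Last octet of IP: 95
Last octet of mask: 0
Network last octet = 95 AND 0 = 0

0


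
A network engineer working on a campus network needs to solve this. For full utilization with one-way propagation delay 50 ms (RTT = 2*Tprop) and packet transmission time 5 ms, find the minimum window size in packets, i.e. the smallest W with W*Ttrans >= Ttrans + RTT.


Given: Ttrans = 5 ms, RTT = 100 ms (= 2 * Tprop, Tprop = 50 ms)
Time until first ACK returns = Ttrans + RTT = 5 + 100 = 105 ms
Need W * Ttrans >= Ttrans + RTT  ->  W >= (Ttrans + RTT) / Ttrans
(Ttrans + RTT) / Ttrans = 105 / 5 = 21
W_min = ceil(21) = 21

21


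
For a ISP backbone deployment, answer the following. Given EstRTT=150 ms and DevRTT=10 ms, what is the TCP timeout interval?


Given: EstRTT = 150 ms, DevRTT = 10 ms
Timeout = EstRTT + 4 * DevRTT
4 * DevRTT = 4 * 10 = 40
Timeout = 150 + 40 = 190 ms

190


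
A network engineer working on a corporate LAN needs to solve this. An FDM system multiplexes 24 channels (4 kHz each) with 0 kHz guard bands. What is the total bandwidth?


Given: 24 channels, 4 kHz each, guard = 0 kHz
Channel bandwidth = 24 * 4 = 96 kHz
Guard bands = 23 gaps * 0 kHz = 0 kHz
Total = 96 + 0 = 96 kHz

96


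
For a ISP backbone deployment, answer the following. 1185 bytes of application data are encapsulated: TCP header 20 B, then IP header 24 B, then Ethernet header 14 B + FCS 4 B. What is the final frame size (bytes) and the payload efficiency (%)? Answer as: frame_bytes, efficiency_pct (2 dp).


TCP segment = 1185 + 20 = 1205 B
IP packet = 1205 + 24 = 1229 B
Ethernet frame = 1229 + 14 + 4 = 1247 B
Efficiency = app / frame = 1185 / 1247 = 0.950281 = 95.0281% -> 95.03% (2 dp)

1247, 95.03


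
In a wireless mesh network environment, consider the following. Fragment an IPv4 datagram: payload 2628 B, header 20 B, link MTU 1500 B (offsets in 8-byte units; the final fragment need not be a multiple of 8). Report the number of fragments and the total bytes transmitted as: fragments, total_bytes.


Max data per non-final fragment = floor((MTU - header)/8)*8 = floor((1500 - 20)/8)*8 = floor(1480/8)*8 = 1480 B
Final fragment needs no 8-byte alignment: it can carry up to MTU - header = 1480 B
Non-final fragments needed = ceil((payload - 1480) / 1480) = ceil(1148/1480) = ceil(0.7757) = 1
Number of fragments = 1 + 1 = 2
Fragment sizes (data): 1 * 1480 B + 1148 B (last, 1148 <= 1480 OK)
Total bytes sent = payload + n_frags * header = 2628 + 2*20 = 2628 + 40 = 2668 B

2, 2668


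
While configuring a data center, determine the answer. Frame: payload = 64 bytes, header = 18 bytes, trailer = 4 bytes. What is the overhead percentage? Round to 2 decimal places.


Given: payload = 64 B, header = 18 B, trailer = 4 B
Overhead bytes = header + trailer = 18 + 4 = 22
Total frame = payload + overhead = 64 + 22 = 86
Overhead % = 22 / 86 * 100 = 25.5814% -> 25.58% (2 dp)

25.58


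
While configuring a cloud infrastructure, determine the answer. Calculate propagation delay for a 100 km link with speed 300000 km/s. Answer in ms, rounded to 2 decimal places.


Given: distance = 100 km, speed = 300000 km/s
Delay = distance / speed = 100 / 300000 seconds
Delay in ms = 100 * 1000 / 300000
Delay = 0.3333 ms
Rounded to 2 dp = 0.33 ms

0.33


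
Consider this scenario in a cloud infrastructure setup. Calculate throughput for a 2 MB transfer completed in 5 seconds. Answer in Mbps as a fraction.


Given: file = 2 MB, time = 5 s
File in Mb = 2 * 8 = 16 Mb
Throughput = 16 / 5 Mbps
Throughput = 16/5 Mbps

16/5


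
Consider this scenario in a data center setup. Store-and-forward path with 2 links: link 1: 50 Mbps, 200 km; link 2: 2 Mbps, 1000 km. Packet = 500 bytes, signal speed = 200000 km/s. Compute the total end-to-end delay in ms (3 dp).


Packet = 500 bytes = 4000 bits. Store-and-forward: sum (t_trans + t_prop) per link.
Link 1: t_trans = 4000/(50*10^6) s = 0.0800 ms; t_prop = 200/200000 s = 1.0000 ms; subtotal = 1.0800 ms
Link 2: t_trans = 4000/(2*10^6) s = 2.0000 ms; t_prop = 1000/200000 s = 5.0000 ms; subtotal = 7.0000 ms
End-to-end = 1.0800 + 7.0000 = 8.0800 ms -> 8.080 ms (3 dp)

8.080


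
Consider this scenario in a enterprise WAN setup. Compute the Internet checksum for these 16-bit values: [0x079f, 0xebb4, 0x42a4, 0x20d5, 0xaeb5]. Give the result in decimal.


Given words: [0x079f, 0xebb4, 0x42a4, 0x20d5, 0xaeb5]
Step 1: Sum all words
Raw sum = 1951 + 60340 + 17060 + 8405 + 44725 = 132481
Step 2: Fold carry: (1409 + 2) = 1411
One's complement = ~1411 & 0xFFFF = 64124

64124


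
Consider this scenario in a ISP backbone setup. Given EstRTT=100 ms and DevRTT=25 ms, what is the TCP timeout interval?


Given: EstRTT = 100 ms, DevRTT = 25 ms
Timeout = EstRTT + 4 * DevRTT
4 * DevRTT = 4 * 25 = 100
Timeout = 100 + 100 = 200 ms

200


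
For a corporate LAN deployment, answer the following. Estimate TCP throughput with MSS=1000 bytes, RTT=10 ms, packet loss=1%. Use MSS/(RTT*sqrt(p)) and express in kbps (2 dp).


Given: MSS = 1000 bytes, RTT = 10 ms, loss = 1%
RTT in seconds = 10 / 1000 = 0.01
Loss rate = 1% = 0.01
sqrt(loss) = sqrt(0.01) = 0.1
Throughput (bytes/s) = 1000 / (0.01 * 0.1) = 1000000.0000
Throughput (kbps) = 1000000.0000 * 8 / 1000 = 8000.000000 -> 8000.00 kbps (2 dp)

8000.00


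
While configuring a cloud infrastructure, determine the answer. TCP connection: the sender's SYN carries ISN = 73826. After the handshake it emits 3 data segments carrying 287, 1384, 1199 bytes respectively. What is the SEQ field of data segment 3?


The SYN occupies sequence number ISN = 73826, so the first data byte is ISN + 1 = 73827.
SEQ of data segment i = (ISN + 1) + sum of payload sizes of segments 1..i-1.
Segment 1: SEQ = 73827, payload = 287 bytes
Segment 2: SEQ = 74114, payload = 1384 bytes
Segment 3: SEQ = 75498, payload = 1199 bytes
SEQ of segment 3 = 73827 + 287 + 1384 = 75498

75498


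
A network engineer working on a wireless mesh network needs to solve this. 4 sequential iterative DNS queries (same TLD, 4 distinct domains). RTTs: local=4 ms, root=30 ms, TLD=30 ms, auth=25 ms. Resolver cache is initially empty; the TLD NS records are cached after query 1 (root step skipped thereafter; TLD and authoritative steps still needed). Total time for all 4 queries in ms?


Lookup 1 (cold cache): local + root + TLD + auth = 4 + 30 + 30 + 25 = 89 ms
Lookups 2..4 (TLD NS cached -> skip root; new domain -> still ask TLD and auth): local + TLD + auth = 4 + 30 + 25 = 59 ms each
Remaining 3 lookups: 3 * 59 = 177 ms
Total = 89 + 177 = 266 ms

266


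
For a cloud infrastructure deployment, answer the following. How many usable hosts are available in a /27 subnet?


Given: subnet mask /27
Host bits = 32 - 27 = 5
Total addresses = 2^5 = 32
Usable hosts = 32 - 2 (network + broadcast) = 30

30


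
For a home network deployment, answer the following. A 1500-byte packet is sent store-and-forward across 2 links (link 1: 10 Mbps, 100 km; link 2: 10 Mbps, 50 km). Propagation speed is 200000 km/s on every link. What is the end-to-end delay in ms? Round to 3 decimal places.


Packet = 1500 bytes = 12000 bits. Store-and-forward: sum (t_trans + t_prop) per link.
Link 1: t_trans = 12000/(10*10^6) s = 1.2000 ms; t_prop = 100/200000 s = 0.5000 ms; subtotal = 1.7000 ms
Link 2: t_trans = 12000/(10*10^6) s = 1.2000 ms; t_prop = 50/200000 s = 0.2500 ms; subtotal = 1.4500 ms
End-to-end = 1.7000 + 1.4500 = 3.1500 ms -> 3.150 ms (3 dp)

3.150


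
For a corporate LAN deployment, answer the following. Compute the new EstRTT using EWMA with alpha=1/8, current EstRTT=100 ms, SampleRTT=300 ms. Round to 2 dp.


Given: EstRTT = 100 ms, SampleRTT = 300 ms, alpha = 1/8
New EstRTT = (1 - alpha) * EstRTT + alpha * SampleRTT
(7/8) * 100 = 87.5
(1/8) * 300 = 37.5
New EstRTT = 87.5 + 37.5 = 125 ms -> 125.00 ms (2 dp)

125.00


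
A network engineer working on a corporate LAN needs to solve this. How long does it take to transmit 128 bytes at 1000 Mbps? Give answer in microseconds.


Given: packet = 128 bytes, bandwidth = 1000 Mbps
Packet in bits = 128 * 8 = 1024 bits
Bandwidth = 1000 * 10^6 = 1000000000 bps
Time = 1024 / 1000000000 seconds
Time in us = 1024 * 10^6 / 1000000000 = 1.024

1.024


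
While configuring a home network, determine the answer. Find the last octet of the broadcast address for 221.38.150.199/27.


Given: IP = 221.38.150.199, prefix = /27
Host bits = 32 - 27 = 5
Network last octet = 199 AND mask = 192
Host part size = 2^5 - 1 = 31
Broadcast last octet = 192 OR 31 = 223

223


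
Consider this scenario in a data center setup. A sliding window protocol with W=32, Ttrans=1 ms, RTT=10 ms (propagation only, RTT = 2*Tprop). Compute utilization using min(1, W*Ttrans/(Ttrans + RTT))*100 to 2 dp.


Given: W = 32, Ttrans = 1 ms, RTT = 10 ms (= 2 * Tprop, Tprop = 5 ms)
Cycle time = Ttrans + RTT = 1 + 10 = 11 ms (first packet sent until its ACK returns)
W * Ttrans = 32 * 1 = 32 ms of sending per cycle
W * Ttrans / (Ttrans + RTT) = 32 / 11 = 2.909091
U = min(1, 2.909091) = 1.000000
U% = 100.00%

100.00


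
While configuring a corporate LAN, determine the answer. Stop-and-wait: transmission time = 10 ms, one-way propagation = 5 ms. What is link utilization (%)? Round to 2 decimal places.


Given: Ttrans = 10 ms, Tprop = 5 ms
RTT = 2 * Tprop = 2 * 5 = 10 ms
U = Ttrans / (Ttrans + RTT)
U = 10 / (10 + 10)
U = 10 / 20 = 0.5
U% = 50.00%

50.00


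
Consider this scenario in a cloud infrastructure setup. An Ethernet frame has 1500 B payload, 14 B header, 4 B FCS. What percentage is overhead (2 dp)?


Given: payload = 1500 B, header = 14 B, trailer = 4 B
Overhead bytes = header + trailer = 14 + 4 = 18
Total frame = payload + overhead = 1500 + 18 = 1518
Overhead % = 18 / 1518 * 100 = 1.1858% -> 1.19% (2 dp)

1.19


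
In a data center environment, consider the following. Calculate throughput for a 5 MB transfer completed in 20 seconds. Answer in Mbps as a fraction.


Given: file = 5 MB, time = 20 s
File in Mb = 5 * 8 = 40 Mb
Throughput = 40 / 20 Mbps
Throughput = 2 Mbps

2


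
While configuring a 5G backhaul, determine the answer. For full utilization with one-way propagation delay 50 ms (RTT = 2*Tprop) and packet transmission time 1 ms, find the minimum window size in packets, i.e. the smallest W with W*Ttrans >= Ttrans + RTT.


Given: Ttrans = 1 ms, RTT = 100 ms (= 2 * Tprop, Tprop = 50 ms)
Time until first ACK returns = Ttrans + RTT = 1 + 100 = 101 ms
Need W * Ttrans >= Ttrans + RTT  ->  W >= (Ttrans + RTT) / Ttrans
(Ttrans + RTT) / Ttrans = 101 / 1 = 101
W_min = ceil(101) = 101

101


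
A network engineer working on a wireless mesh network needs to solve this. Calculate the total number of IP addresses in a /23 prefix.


Given: CIDR prefix /23
Host bits = 32 - 23 = 9
Total addresses = 2^9 = 512

512


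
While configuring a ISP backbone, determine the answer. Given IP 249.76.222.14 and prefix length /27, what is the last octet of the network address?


Given: IP = 249.76.222.14, prefix = /27
Subnet mask = 255.255.255.224
Last octet of IP: 14
Last octet of mask: 224
Network last octet = 14 AND 224 = 0

0


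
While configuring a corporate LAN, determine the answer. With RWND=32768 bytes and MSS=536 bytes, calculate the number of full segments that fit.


Given: RWND = 32768 bytes, MSS = 536 bytes
Full segments = floor(RWND / MSS)
Full segments = floor(32768 / 536)
Full segments = floor(61.1343) = 61

61


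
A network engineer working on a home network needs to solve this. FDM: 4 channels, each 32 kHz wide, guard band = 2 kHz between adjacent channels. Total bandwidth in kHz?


Given: 4 channels, 32 kHz each, guard = 2 kHz
Channel bandwidth = 4 * 32 = 128 kHz
Guard bands = 3 gaps * 2 kHz = 6 kHz
Total = 128 + 6 = 134 kHz

134


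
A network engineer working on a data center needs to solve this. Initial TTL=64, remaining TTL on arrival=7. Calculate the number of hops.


Given: initial TTL = 64, received TTL = 7
Hops = initial TTL - received TTL
Hops = 64 - 7 = 57

57


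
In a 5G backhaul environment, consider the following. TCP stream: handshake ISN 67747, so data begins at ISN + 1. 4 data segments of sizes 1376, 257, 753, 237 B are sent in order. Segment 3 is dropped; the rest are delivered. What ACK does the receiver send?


SYN uses sequence number 67747; first data byte = ISN + 1 = 67748.
Segment 1: SEQ = 67748, len = 1376 B, covers [67748, 69123]
Segment 2: SEQ = 69124, len = 257 B, covers [69124, 69380]
Segment 3: SEQ = 69381, len = 753 B, covers [69381, 70133] [LOST]
Segment 4: SEQ = 70134, len = 237 B, covers [70134, 70370]
In-order data received: bytes [67748, 69380] (segments 1..2).
Segment 3 missing -> gap begins at byte 69381; later segments buffered out of order.
Cumulative ACK = next expected in-order byte = 67748 + 1376 + 257 = 69381

69381


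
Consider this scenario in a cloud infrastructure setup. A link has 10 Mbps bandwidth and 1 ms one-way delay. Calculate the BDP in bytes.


Given: bandwidth = 10 Mbps, delay = 1 ms
BDP in bits = 10 * 10^6 * 1 / 1000
BDP in bits = 10000
BDP in bytes = 10000 / 8 = 1250

1250


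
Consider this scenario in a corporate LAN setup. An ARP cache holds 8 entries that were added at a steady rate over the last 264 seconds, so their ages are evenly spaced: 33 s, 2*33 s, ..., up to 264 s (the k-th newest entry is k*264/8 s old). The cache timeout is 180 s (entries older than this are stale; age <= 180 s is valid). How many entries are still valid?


Ages are k * 264/8 s for k = 1..8 (spacing = 33.0000 s).
Entry k is valid iff k * 264/8 <= 180 iff k <= 8 * 180 / 264 = 5.4545
n_valid = floor(5.4545) = 5
(n_stale = 8 - 5 = 3)

5


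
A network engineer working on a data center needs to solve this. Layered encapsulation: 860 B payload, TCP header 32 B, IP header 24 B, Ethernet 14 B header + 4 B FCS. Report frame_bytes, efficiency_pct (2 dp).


TCP segment = 860 + 32 = 892 B
IP packet = 892 + 24 = 916 B
Ethernet frame = 916 + 14 + 4 = 934 B
Efficiency = app / frame = 860 / 934 = 0.920771 = 92.0771% -> 92.08% (2 dp)

934, 92.08


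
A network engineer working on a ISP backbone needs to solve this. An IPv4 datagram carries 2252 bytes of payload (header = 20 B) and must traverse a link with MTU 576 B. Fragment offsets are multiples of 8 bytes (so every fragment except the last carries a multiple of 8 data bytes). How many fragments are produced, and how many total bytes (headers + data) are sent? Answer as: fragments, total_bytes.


Max data per non-final fragment = floor((MTU - header)/8)*8 = floor((576 - 20)/8)*8 = floor(556/8)*8 = 552 B
Final fragment needs no 8-byte alignment: it can carry up to MTU - header = 556 B
Non-final fragments needed = ceil((payload - 556) / 552) = ceil(1696/552) = ceil(3.0725) = 4
Number of fragments = 4 + 1 = 5
Fragment sizes (data): 4 * 552 B + 44 B (last, 44 <= 556 OK)
Total bytes sent = payload + n_frags * header = 2252 + 5*20 = 2252 + 100 = 2352 B

5, 2352


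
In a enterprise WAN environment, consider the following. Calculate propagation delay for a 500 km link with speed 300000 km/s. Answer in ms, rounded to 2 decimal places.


Given: distance = 500 km, speed = 300000 km/s
Delay = distance / speed = 500 / 300000 seconds
Delay in ms = 500 * 1000 / 300000
Delay = 1.6667 ms
Rounded to 2 dp = 1.67 ms

1.67


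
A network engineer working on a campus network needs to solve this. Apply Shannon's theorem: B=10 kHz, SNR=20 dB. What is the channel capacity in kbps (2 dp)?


Given: B = 10 kHz, SNR = 20 dB
SNR linear = 10^(20/10) = 100
1 + SNR = 101
log2(101) = 6.6582114828
C = 10 * 1000 * 6.6582114828 = 66582.1148 bps
C = 66.582115 kbps -> 66.58 kbps (2 dp)

66.58
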